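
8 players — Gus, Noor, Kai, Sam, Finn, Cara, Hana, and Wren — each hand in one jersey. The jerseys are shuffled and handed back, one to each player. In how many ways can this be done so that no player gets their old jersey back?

14833

This is the derangement count D_8: permutations of 8 items with no fixed point.
By inclusion–exclusion this is Σ_{j=0}^{8} (−1)^j C(8,j)·(8−j)!.
Computing: 40320 − 40320 + 20160 − 6720 + 1680 − 336 + 56 − 8 + 1 = 14833.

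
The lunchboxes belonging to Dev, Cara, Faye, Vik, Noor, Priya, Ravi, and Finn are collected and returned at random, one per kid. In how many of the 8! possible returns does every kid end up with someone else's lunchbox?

14833

Let Aᵢ be the assignments in which kid i gets their own lunchbox. We want the size of the complement of A₁∪…∪A_8.
By inclusion–exclusion this is Σ_{j=0}^{8} (−1)^j C(8,j)·(8−j)!.
Computing: 40320 − 40320 + 20160 − 6720 + 1680 − 336 + 56 − 8 + 1 = 14833.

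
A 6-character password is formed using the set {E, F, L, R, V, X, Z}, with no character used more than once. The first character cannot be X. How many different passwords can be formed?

The first character has 7−1 = 6 choices (anything except X).
The remaining 5 characters are filled from the other 6 symbols without repetition: 6 × 5 × 4 × 3 × 2 = 720.
Total: 6 × 720 = 4320.

4320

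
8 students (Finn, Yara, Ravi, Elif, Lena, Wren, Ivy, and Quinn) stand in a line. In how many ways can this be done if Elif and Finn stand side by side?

10080

Glue Elif and Finn into one block (2 internal orders), leaving 7 units to arrange in a row.
So the count is 2·(7)! = 10080.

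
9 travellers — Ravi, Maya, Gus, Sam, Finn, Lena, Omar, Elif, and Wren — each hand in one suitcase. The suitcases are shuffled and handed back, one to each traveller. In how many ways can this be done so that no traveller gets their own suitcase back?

133496

This is the derangement count D_9: permutations of 9 items with no fixed point.
By inclusion–exclusion this is Σ_{j=0}^{9} (−1)^j C(9,j)·(9−j)!.
Computing: 362880 − 362880 + 181440 − 60480 + 15120 − 3024 + 504 − 72 + 9 − 1 = 133496.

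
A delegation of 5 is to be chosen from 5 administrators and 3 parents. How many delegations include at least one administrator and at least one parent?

With no constraint there are C(8,5) = 56 possible selections.
Selections missing a whole group: no administrators → C(3,5) = 0; no parents → C(5,5) = 1.
Both groups omitted at once is impossible, so 56 − 1 = 55.

55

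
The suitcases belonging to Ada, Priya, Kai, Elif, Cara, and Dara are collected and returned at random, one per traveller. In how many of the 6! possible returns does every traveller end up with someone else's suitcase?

265

Count assignments avoiding every fixed point. For any j of the 6 travellers fixed to their own suitcase, the other 6−j can be arranged in (6−j)! ways.
By inclusion–exclusion this is Σ_{j=0}^{6} (−1)^j C(6,j)·(6−j)!.
Computing: 720 − 720 + 360 − 120 + 30 − 6 + 1 = 265.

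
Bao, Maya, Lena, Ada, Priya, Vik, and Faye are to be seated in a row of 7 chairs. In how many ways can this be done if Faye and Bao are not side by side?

3600

Of the 7! = 5040 arrangements, those with Faye and Bao adjacent number 2 × 6! = 1440 (treat the pair as a block with 2 internal orders).
Complementary counting: 5040 − 1440 = 3600.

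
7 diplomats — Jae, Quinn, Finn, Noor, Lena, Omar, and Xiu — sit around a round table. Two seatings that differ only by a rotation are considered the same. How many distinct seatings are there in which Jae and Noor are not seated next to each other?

All circular seatings of 7 people number (6)! = 720.
Seatings with Jae beside Noor: treat them as a block with 2 internal orders, giving 2 × (5)! = 240.
Subtracting, 720 − 240 = 480.

480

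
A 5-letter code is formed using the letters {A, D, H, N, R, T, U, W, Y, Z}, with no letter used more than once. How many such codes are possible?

30240

Choose and order 5 of the 10 symbols: the first letter has 10 options, the next 9, and so on down to 6.
10 × 9 × 8 × 7 × 6 = 30240.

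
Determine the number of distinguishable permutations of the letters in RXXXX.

RXXXX has 5 letters with X appearing 4 times.
So there are 5! / (4!) = 5 distinguishable arrangements.

5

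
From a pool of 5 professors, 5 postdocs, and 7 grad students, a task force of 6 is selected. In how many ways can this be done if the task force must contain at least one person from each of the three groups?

Total 6-person selections from all 17: C(17,6) = 12376.
Subtract selections that omit an entire group: no professors → C(12,6) = 924; no postdocs → C(12,6) = 924; no grad students → C(10,6) = 210.
Add back selections omitting two groups (i.e. drawn from a single group): C(5,6) + C(5,6) + C(7,6) = 7.
By inclusion–exclusion: 12376 − 2058 + 7 = 10325.

10325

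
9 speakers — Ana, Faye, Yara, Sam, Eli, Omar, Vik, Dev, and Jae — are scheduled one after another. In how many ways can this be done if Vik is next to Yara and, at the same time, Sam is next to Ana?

20160

Treat {Vik,Yara} as one block (2 orders) and {Sam,Ana} as another (2 orders).
That leaves 7 units to arrange: 2 × 2 × 7! = 4 × 5040 = 20160.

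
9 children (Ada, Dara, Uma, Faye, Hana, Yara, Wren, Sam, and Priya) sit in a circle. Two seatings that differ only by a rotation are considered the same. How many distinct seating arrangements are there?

40320

Around a circle, 9 distinct people have 9!/9 = (8)! = 40320 rotationally distinct seatings.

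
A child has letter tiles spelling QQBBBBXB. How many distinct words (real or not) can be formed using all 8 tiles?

168

Letter multiplicities in QQBBBBXB: B×5, Q×2, X×1.
The number of distinct arrangements is 8!/(5!·2!) = 40320/240 = 168.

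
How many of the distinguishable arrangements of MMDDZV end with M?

Fix M in the last position and arrange the remaining 5 letters.
Those 5 letters have D appearing twice, giving (5)!/(2!) = 60.

60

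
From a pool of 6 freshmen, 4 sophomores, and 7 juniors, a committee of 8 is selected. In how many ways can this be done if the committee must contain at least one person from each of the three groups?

Unrestricted: C(17,8) = 24310 ways to pick any 8 of the 17.
Selections missing a whole group: no freshmen → C(11,8) = 165; no sophomores → C(13,8) = 1287; no juniors → C(10,8) = 45.
Add back selections omitting two groups (i.e. drawn from a single group): C(6,8) + C(4,8) + C(7,8) = 0.
By inclusion–exclusion: 24310 − 1497 + 0 = 22813.

22813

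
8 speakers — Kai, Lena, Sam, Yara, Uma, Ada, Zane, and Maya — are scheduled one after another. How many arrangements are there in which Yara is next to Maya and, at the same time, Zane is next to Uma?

Treat {Yara,Maya} as one block (2 orders) and {Zane,Uma} as another (2 orders).
That leaves 6 units to arrange: 2 × 2 × 6! = 4 × 720 = 2880.

2880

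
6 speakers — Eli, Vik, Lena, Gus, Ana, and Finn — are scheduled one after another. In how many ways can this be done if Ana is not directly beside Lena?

Of the 6! = 720 arrangements, those with Ana and Lena adjacent number 2 × 5! = 240 (treat the pair as a block with 2 internal orders).
Complementary counting: 720 − 240 = 480.

480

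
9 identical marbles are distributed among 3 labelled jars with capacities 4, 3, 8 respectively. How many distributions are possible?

19

Without the upper bounds there are C(11,2) = 55 ways to split 9 among 3 jars.
Subtract solutions that violate a single cap (substitute x_i' = x_i − (cap_i+1)): x_1 ≥ 5 gives C(6,2) = 15; x_2 ≥ 4 gives C(7,2) = 21; x_3 ≥ 9 gives C(2,2) = 1. Together 37.
Add back pairs where two caps are both exceeded: 1 + 0 + 0 = 1.
By inclusion–exclusion the count is 55 − 37 + 1 = 19.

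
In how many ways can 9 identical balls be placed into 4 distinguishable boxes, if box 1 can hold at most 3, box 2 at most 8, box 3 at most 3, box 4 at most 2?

Without the upper bounds there are C(12,3) = 220 ways to split 9 among 4 boxes.
Subtract solutions that violate a single cap (substitute x_i' = x_i − (cap_i+1)): x_1 ≥ 4 gives C(8,3) = 56; x_2 ≥ 9 gives C(3,3) = 1; x_3 ≥ 4 gives C(8,3) = 56; x_4 ≥ 3 gives C(9,3) = 84. Together 197.
Add back pairs where two caps are both exceeded: 0 + 4 + 10 + 0 + 0 + 10 = 24.
By inclusion–exclusion the count is 220 − 197 + 24 = 47.

47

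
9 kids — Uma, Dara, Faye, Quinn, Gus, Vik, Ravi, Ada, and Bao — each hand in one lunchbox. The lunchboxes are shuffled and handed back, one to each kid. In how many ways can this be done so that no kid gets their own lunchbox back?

133496

Count assignments avoiding every fixed point. For any j of the 9 kids fixed to their own lunchbox, the other 9−j can be arranged in (9−j)! ways.
By inclusion–exclusion this is Σ_{j=0}^{9} (−1)^j C(9,j)·(9−j)!.
Computing: 362880 − 362880 + 181440 − 60480 + 15120 − 3024 + 504 − 72 + 9 − 1 = 133496.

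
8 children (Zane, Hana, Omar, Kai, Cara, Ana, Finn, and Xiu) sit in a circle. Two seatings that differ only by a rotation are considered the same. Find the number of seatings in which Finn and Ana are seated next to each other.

Treat {Finn, Ana} as one unit (2 internal orders) and seat the resulting 7 units around the table: (6)! circular arrangements.
So 2 × (6)! = 2 × 720 = 1440.

1440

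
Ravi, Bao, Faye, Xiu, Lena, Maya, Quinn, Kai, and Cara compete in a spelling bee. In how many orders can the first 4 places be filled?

This is an ordered selection of 4 from 9: P(9,4).
That gives 9 × 8 × 7 × 6 = 3024.

3024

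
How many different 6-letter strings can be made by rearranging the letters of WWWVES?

120

Letter multiplicities in WWWVES: E×1, S×1, V×1, W×3.
The number of distinct arrangements is 6!/(3!) = 720/6 = 120.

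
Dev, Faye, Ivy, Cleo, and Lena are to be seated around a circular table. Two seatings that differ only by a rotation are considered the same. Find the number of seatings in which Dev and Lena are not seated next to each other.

12

Without the restriction there are (4)! = 24 seatings.
Those with Dev next to Lena: fuse the pair into one unit and seat 4 units around a circle — 2·(3)! = 12.
Subtracting, 24 − 12 = 12.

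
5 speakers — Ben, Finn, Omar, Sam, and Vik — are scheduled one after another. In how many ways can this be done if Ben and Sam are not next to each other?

Of the 5! = 120 arrangements, those with Ben and Sam adjacent number 2 × 4! = 48 (treat the pair as a block with 2 internal orders).
Complementary counting: 120 − 48 = 72.

72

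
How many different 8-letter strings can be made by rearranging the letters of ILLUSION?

Letter multiplicities in ILLUSION: I×2, L×2, N×1, O×1, S×1, U×1.
The number of distinct arrangements is 8!/(2!·2!) = 40320/4 = 10080.

10080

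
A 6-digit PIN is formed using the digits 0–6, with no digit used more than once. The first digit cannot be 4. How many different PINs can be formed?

The first digit has 7−1 = 6 choices (anything except 4).
The remaining 5 digits are filled from the other 6 symbols without repetition: 6 × 5 × 4 × 3 × 2 = 720.
Total: 6 × 720 = 4320.

4320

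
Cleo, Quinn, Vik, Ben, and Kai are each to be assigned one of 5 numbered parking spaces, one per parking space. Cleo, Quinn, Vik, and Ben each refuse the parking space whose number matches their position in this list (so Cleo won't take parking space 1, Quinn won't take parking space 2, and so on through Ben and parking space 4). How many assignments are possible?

Let Aᵢ (for 1 ≤ i ≤ 4) be the placements that put person i in their forbidden parking space. Any j of these fix j positions, leaving (5−j)! ways to fill the rest, and there are C(4,j) ways to pick which j.
By inclusion–exclusion, the number of valid placements is Σ_{j=0}^{4} (−1)^j C(4,j)·(5−j)!.
Computing: 120 − 96 + 36 − 8 + 1 = 53.

53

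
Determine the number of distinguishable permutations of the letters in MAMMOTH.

MAMMOTH has 7 letters with M appearing 3 times.
Dividing 7! = 5040 by 3! = 6 for the repeated letters gives 840.

840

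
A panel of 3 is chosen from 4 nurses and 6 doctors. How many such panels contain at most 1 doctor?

40

Split by how many doctors are chosen (0 through 1).
Sum: C(6,0)·C(4,3) + C(6,1)·C(4,2) = 4 + 36 = 40.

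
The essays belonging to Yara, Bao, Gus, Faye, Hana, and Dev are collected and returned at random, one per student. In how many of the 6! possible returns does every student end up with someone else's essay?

Count assignments avoiding every fixed point. For any j of the 6 students fixed to their own essay, the other 6−j can be arranged in (6−j)! ways.
By inclusion–exclusion this is Σ_{j=0}^{6} (−1)^j C(6,j)·(6−j)!.
Computing: 720 − 720 + 360 − 120 + 30 − 6 + 1 = 265.

265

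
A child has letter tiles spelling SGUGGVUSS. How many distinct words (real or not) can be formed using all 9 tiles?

The 9 letters of SGUGGVUSS have repeats: G appearing 3 times, S appearing 3 times, and U appearing twice.
So there are 9! / (3!·3!·2!) = 5040 distinguishable arrangements.

5040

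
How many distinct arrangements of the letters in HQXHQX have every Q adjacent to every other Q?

Treat the 2 copies of Q as a single block. The multiset to arrange is then {QQ, H, H, X, X}, 5 items in all.
That gives (5)!/(2!·2!) = 30 arrangements.

30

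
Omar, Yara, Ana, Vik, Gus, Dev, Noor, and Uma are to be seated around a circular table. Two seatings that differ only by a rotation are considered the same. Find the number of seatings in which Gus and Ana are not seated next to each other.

3600

All circular seatings of 8 people number (7)! = 5040.
Seatings with Gus beside Ana: treat them as a block with 2 internal orders, giving 2 × (6)! = 1440.
Subtracting, 5040 − 1440 = 3600.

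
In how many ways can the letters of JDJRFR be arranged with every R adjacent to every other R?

Treat the 2 copies of R as a single block. The multiset to arrange is then {RR, D, F, J, J}, 5 items in all.
That gives (5)!/(2!) = 60 arrangements.

60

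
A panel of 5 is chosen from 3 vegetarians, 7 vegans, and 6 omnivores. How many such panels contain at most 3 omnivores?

4212

Split by how many omnivores are chosen (0 through 3).
Sum: C(6,0)·C(10,5) + C(6,1)·C(10,4) + C(6,2)·C(10,3) + C(6,3)·C(10,2) = 252 + 1260 + 1800 + 900 = 4212.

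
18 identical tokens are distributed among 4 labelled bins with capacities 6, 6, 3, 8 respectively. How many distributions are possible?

52

Ignoring the caps, the number of non-negative solutions to x_1+…+x_4 = 18 is C(21,3) = 1330.
Subtract solutions that violate a single cap (substitute x_i' = x_i − (cap_i+1)): x_1 ≥ 7 gives C(14,3) = 364; x_2 ≥ 7 gives C(14,3) = 364; x_3 ≥ 4 gives C(17,3) = 680; x_4 ≥ 9 gives C(12,3) = 220. Together 1628.
Add back pairs where two caps are both exceeded: 35 + 120 + 10 + 120 + 10 + 56 = 351.
Subtract triples: 1 + 0 + 0 + 0 = 1.
By inclusion–exclusion the count is 1330 − 1628 + 351 − 1 = 52.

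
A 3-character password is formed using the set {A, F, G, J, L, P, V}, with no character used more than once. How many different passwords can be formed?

Choose and order 3 of the 7 symbols: the first character has 7 options, the next 6, then 5.
That product is 7 × 6 × 5 = 210.

210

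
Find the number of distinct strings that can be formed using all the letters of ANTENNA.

420

ANTENNA has 7 letters with A appearing twice and N appearing 3 times.
Dividing 7! = 5040 by 3!·2! = 12 for the repeated letters gives 420.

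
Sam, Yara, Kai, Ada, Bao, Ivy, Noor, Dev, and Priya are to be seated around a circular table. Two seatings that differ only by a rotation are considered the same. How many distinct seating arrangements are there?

40320

Seat Sam anywhere (absorbing the rotational symmetry), then permute the other 8: (8)! = 40320.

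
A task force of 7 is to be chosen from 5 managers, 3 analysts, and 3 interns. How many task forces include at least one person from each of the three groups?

314

Total 7-person selections from all 11: C(11,7) = 330.
Subtract selections that omit an entire group: no managers → C(6,7) = 0; no analysts → C(8,7) = 8; no interns → C(8,7) = 8.
Add back selections omitting two groups (i.e. drawn from a single group): C(5,7) + C(3,7) + C(3,7) = 0.
By inclusion–exclusion: 330 − 16 + 0 = 314.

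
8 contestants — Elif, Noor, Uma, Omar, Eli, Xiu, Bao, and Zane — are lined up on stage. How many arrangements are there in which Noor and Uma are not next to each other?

30240

Of the 8! = 40320 arrangements, those with Noor and Uma adjacent number 2 × 7! = 10080 (treat the pair as a block with 2 internal orders).
Complementary counting: 40320 − 10080 = 30240.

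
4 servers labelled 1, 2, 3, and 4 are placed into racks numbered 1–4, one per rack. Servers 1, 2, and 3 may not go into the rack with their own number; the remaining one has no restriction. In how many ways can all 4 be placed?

11

Let Aᵢ (for i ∈ {1, 2, 3}) be the placements that put server i in its forbidden rack. Any j of these fix j positions, leaving (4−j)! ways to fill the rest, and there are C(3,j) ways to pick which j.
By inclusion–exclusion, the number of valid placements is Σ_{j=0}^{3} (−1)^j C(3,j)·(4−j)!.
Computing: 24 − 18 + 6 − 1 = 11.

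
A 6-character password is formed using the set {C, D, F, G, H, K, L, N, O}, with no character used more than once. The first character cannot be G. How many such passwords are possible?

The first character has 9−1 = 8 choices (anything except G).
The remaining 5 characters are filled from the other 8 symbols without repetition: 8 × 7 × 6 × 5 × 4 = 6720.
Total: 8 × 6720 = 53760.

53760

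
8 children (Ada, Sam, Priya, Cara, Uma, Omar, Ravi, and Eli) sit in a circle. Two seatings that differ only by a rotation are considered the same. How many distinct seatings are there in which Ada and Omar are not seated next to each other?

All circular seatings of 8 people number (7)! = 5040.
Those with Ada next to Omar: fuse the pair into one unit and seat 7 units around a circle — 2·(6)! = 1440.
Subtracting, 5040 − 1440 = 3600.

3600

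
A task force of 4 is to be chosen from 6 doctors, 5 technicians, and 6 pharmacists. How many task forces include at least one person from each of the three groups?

With no constraint there are C(17,4) = 2380 possible selections.
Subtract selections that omit an entire group: no doctors → C(11,4) = 330; no technicians → C(12,4) = 495; no pharmacists → C(11,4) = 330.
Add back selections omitting two groups (i.e. drawn from a single group): C(6,4) + C(5,4) + C(6,4) = 35.
By inclusion–exclusion: 2380 − 1155 + 35 = 1260.

1260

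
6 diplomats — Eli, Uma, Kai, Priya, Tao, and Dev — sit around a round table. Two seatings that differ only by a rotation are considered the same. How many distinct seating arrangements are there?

Seat Eli anywhere (absorbing the rotational symmetry), then permute the other 5: (5)! = 120.

120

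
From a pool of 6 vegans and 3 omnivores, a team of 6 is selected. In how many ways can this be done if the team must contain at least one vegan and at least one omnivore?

Unrestricted: C(9,6) = 84 ways to pick any 6 of the 9.
Subtract selections that omit an entire group: no vegans → C(3,6) = 0; no omnivores → C(6,6) = 1.
Both groups omitted at once is impossible, so 84 − 1 = 83.

83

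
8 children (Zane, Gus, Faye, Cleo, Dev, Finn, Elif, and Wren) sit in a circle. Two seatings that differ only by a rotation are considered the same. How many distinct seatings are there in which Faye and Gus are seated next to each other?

1440

Treat {Faye, Gus} as one unit (2 internal orders) and seat the resulting 7 units around the table: (6)! circular arrangements.
So 2 × (6)! = 2 × 720 = 1440.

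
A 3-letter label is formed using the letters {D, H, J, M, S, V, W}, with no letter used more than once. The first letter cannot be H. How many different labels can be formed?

180

The first letter has 7−1 = 6 choices (anything except H).
The remaining 2 letters are filled from the other 6 symbols without repetition: 6 × 5 = 30.
Total: 6 × 30 = 180.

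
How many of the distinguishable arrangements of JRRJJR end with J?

Fix J in the last position and arrange the remaining 5 letters.
Those 5 letters have J appearing twice and R appearing 3 times, giving (5)!/(3!·2!) = 10.

10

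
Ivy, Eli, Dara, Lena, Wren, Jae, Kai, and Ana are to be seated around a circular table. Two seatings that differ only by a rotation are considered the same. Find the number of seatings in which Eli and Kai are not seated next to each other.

Without the restriction there are (7)! = 5040 seatings.
Those with Eli next to Kai: fuse the pair into one unit and seat 7 units around a circle — 2·(6)! = 1440.
Subtracting, 5040 − 1440 = 3600.

3600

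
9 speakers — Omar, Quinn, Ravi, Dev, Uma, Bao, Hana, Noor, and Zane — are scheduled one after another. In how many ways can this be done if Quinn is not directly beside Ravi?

Of the 9! = 362880 arrangements, those with Quinn and Ravi adjacent number 2 × 8! = 80640 (treat the pair as a block with 2 internal orders).
So 362880 − 80640 = 282240 arrangements keep them apart.

282240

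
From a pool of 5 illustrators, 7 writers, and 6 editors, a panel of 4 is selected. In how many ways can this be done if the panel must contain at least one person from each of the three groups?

1575

Unrestricted: C(18,4) = 3060 ways to pick any 4 of the 18.
Selections missing a whole group: no illustrators → C(13,4) = 715; no writers → C(11,4) = 330; no editors → C(12,4) = 495.
Add back selections omitting two groups (i.e. drawn from a single group): C(5,4) + C(7,4) + C(6,4) = 55.
By inclusion–exclusion: 3060 − 1540 + 55 = 1575.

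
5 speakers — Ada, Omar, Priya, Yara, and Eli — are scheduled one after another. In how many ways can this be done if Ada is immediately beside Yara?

Place the 3 others and the Ada-Yara pair as 4 objects in a line; the pair has 2 internal arrangements.
That gives 2 × 4! = 2 × 24 = 48.

48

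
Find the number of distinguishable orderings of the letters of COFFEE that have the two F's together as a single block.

Treat the 2 copies of F as a single block. The multiset to arrange is then {FF, C, E, E, O}, 5 items in all.
That gives (5)!/(2!) = 60 arrangements.

60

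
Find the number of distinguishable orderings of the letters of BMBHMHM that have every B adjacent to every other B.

Treat the 2 copies of B as a single block. The multiset to arrange is then {BB, H, H, M, M, M}, 6 items in all.
That gives (6)!/(3!·2!) = 60 arrangements.

60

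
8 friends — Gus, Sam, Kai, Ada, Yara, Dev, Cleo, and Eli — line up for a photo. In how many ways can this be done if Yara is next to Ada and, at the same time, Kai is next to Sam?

2880

Treat {Yara,Ada} as one block (2 orders) and {Kai,Sam} as another (2 orders).
That leaves 6 units to arrange: 2 × 2 × 6! = 4 × 720 = 2880.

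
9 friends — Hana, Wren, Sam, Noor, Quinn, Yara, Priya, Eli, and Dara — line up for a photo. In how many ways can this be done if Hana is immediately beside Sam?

80640

Place the 7 others and the Hana-Sam pair as 8 objects in a line; the pair has 2 internal arrangements.
That gives 2 × 8! = 2 × 40320 = 80640.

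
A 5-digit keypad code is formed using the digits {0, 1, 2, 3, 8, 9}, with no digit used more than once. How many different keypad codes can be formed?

Choose and order 5 of the 6 symbols: the first digit has 6 options, the next 5, and so on down to 2.
That product is 6 × 5 × 4 × 3 × 2 = 720.

720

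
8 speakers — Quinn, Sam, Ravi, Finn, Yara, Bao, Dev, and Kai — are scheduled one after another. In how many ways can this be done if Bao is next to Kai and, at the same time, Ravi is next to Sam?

Treat {Bao,Kai} as one block (2 orders) and {Ravi,Sam} as another (2 orders).
That leaves 6 units to arrange: 2 × 2 × 6! = 4 × 720 = 2880.

2880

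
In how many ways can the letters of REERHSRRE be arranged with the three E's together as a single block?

Treat the 3 copies of E as a single block. The multiset to arrange is then {EEE, H, R, R, R, R, S}, 7 items in all.
That gives (7)!/(4!) = 210 arrangements.

210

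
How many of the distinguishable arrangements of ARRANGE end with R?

Fix R in the last position and arrange the remaining 6 letters.
Those 6 letters have A appearing twice, giving (6)!/(2!) = 360.

360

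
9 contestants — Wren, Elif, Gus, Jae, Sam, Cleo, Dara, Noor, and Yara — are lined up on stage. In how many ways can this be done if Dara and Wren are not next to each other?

282240

There are 9! = 362880 arrangements in all. If Dara and Wren are adjacent, merging them into one block gives 2·(8)! = 80640 arrangements.
Complementary counting: 362880 − 80640 = 282240.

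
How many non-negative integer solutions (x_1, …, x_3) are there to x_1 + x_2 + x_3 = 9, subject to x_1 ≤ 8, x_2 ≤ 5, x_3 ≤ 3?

Ignoring the caps, the number of non-negative solutions to x_1+…+x_3 = 9 is C(11,2) = 55.
Subtract solutions that violate a single cap (substitute x_i' = x_i − (cap_i+1)): x_1 ≥ 9 gives C(2,2) = 1; x_2 ≥ 6 gives C(5,2) = 10; x_3 ≥ 4 gives C(7,2) = 21. Together 32.
No two caps can be exceeded simultaneously, so the pair terms are all 0.
By inclusion–exclusion the count is 55 − 32 + 0 = 23.

23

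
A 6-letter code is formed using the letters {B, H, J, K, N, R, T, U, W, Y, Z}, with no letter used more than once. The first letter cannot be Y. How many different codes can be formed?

302400

The first letter has 11−1 = 10 choices (anything except Y).
The remaining 5 letters are filled from the other 10 symbols without repetition: 10 × 9 × 8 × 7 × 6 = 30240.
Total: 10 × 30240 = 302400.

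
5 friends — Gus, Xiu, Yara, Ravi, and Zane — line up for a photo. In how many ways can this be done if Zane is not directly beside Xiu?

72

Of the 5! = 120 arrangements, those with Zane and Xiu adjacent number 2 × 4! = 48 (treat the pair as a block with 2 internal orders).
Complementary counting: 120 − 48 = 72.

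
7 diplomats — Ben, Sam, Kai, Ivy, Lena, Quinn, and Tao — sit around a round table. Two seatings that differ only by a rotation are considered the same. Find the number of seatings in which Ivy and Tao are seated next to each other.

Glue Ivy and Tao into a block (2 internal orders). Seating 6 units around a circle gives (5)! arrangements.
So 2 × (5)! = 2 × 120 = 240.

240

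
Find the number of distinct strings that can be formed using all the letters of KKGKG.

Letter multiplicities in KKGKG: G×2, K×3.
Dividing 5! = 120 by 3!·2! = 12 for the repeated letters gives 10.

10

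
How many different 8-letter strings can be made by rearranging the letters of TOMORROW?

The 8 letters of TOMORROW have repeats: O appearing 3 times and R appearing twice.
So there are 8! / (3!·2!) = 3360 distinguishable arrangements.

3360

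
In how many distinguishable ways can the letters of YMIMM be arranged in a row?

20

The 5 letters of YMIMM have repeats: M appearing 3 times.
So there are 5! / (3!) = 20 distinguishable arrangements.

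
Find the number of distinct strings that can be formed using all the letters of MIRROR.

120

Letter multiplicities in MIRROR: I×1, M×1, O×1, R×3.
So there are 6! / (3!) = 120 distinguishable arrangements.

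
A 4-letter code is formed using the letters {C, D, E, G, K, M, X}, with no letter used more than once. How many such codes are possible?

840

This is a permutation of 4 out of 7: P(7,4) = 7!/3!.
That product is 7 × 6 × 5 × 4 = 840.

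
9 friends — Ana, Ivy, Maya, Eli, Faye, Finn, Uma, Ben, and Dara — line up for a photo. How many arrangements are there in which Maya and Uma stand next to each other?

Glue Maya and Uma into one block (2 internal orders), leaving 8 units to arrange in a row.
So the count is 2·(8)! = 80640.

80640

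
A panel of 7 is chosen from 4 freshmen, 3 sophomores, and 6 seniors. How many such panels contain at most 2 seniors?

Split by how many seniors are chosen (0 through 2).
Sum: C(6,0)·C(7,7) + C(6,1)·C(7,6) + C(6,2)·C(7,5) = 1 + 42 + 315 = 358.

358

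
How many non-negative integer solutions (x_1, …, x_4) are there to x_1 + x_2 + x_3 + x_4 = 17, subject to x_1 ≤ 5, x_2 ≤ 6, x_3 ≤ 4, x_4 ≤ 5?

20

Without the upper bounds there are C(20,3) = 1140 ways to split 17 among 4 variables.
Subtract solutions that violate a single cap (substitute x_i' = x_i − (cap_i+1)): x_1 ≥ 6 gives C(14,3) = 364; x_2 ≥ 7 gives C(13,3) = 286; x_3 ≥ 5 gives C(15,3) = 455; x_4 ≥ 6 gives C(14,3) = 364. Together 1469.
Add back pairs where two caps are both exceeded: 35 + 84 + 56 + 56 + 35 + 84 = 350.
Subtract triples: 0 + 0 + 1 + 0 = 1.
By inclusion–exclusion the count is 1140 − 1469 + 350 − 1 = 20.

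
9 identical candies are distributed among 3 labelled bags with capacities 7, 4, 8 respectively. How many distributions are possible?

36

Without the upper bounds there are C(11,2) = 55 ways to split 9 among 3 bags.
Subtract solutions that violate a single cap (substitute x_i' = x_i − (cap_i+1)): x_1 ≥ 8 gives C(3,2) = 3; x_2 ≥ 5 gives C(6,2) = 15; x_3 ≥ 9 gives C(2,2) = 1. Together 19.
No two caps can be exceeded simultaneously, so the pair terms are all 0.
By inclusion–exclusion the count is 55 − 19 + 0 = 36.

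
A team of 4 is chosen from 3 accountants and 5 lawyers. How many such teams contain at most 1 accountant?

35

Split by how many accountants are chosen (0 through 1).
Sum: C(3,0)·C(5,4) + C(3,1)·C(5,3) = 5 + 30 = 35.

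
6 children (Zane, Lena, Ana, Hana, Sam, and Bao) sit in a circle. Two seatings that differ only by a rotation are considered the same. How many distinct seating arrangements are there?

120

Seat Zane anywhere (absorbing the rotational symmetry), then permute the other 5: (5)! = 120.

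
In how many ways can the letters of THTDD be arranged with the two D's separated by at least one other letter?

Total arrangements of THTDD: 5!/(2!·2!) = 30.
Arrangements with the D's together: treat DD as one letter, giving (4)!/(2!) = 12.
Hence 30 − 12 = 18.

18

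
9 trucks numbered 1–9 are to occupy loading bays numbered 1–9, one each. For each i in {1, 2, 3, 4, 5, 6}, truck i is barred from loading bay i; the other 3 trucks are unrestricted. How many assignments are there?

Let Aᵢ (for 1 ≤ i ≤ 6) be the placements that put truck i in its forbidden loading bay. Any j of these fix j positions, leaving (9−j)! ways to fill the rest, and there are C(6,j) ways to pick which j.
By inclusion–exclusion, the number of valid placements is Σ_{j=0}^{6} (−1)^j C(6,j)·(9−j)!.
Computing: 362880 − 241920 + 75600 − 14400 + 1800 − 144 + 6 = 183822.

183822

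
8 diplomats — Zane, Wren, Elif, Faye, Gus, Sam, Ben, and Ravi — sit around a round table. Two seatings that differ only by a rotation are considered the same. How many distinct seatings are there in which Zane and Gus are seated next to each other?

1440

Glue Zane and Gus into a block (2 internal orders). Seating 7 units around a circle gives (6)! arrangements.
So 2 × (6)! = 2 × 720 = 1440.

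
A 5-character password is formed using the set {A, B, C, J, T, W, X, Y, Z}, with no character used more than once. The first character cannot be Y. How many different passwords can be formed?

13440

The first character has 9−1 = 8 choices (anything except Y).
The remaining 4 characters are filled from the other 8 symbols without repetition: 8 × 7 × 6 × 5 = 1680.
Total: 8 × 1680 = 13440.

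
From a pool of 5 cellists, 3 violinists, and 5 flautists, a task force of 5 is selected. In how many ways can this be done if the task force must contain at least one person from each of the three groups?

Total 5-person selections from all 13: C(13,5) = 1287.
Selections missing a whole group: no cellists → C(8,5) = 56; no violinists → C(10,5) = 252; no flautists → C(8,5) = 56.
Add back selections omitting two groups (i.e. drawn from a single group): C(5,5) + C(3,5) + C(5,5) = 2.
By inclusion–exclusion: 1287 − 364 + 2 = 925.

925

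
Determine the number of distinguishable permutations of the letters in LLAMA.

The 5 letters of LLAMA have repeats: A appearing twice and L appearing twice.
Dividing 5! = 120 by 2!·2! = 4 for the repeated letters gives 30.

30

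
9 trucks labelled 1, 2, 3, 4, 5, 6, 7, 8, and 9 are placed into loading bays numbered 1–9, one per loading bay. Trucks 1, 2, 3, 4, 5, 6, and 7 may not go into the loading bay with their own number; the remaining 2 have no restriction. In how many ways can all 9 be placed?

165016

Let Aᵢ (for 1 ≤ i ≤ 7) be the placements that put truck i in its forbidden loading bay. Any j of these fix j positions, leaving (9−j)! ways to fill the rest, and there are C(7,j) ways to pick which j.
By inclusion–exclusion, the number of valid placements is Σ_{j=0}^{7} (−1)^j C(7,j)·(9−j)!.
Computing: 362880 − 282240 + 105840 − 25200 + 4200 − 504 + 42 − 2 = 165016.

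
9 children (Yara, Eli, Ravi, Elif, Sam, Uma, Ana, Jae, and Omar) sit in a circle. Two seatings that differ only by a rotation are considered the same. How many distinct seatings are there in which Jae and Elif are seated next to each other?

10080

Glue Jae and Elif into a block (2 internal orders). Seating 8 units around a circle gives (7)! arrangements.
So 2 × (7)! = 2 × 5040 = 10080.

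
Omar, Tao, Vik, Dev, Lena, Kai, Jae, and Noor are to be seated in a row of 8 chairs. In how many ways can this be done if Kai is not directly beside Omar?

There are 8! = 40320 arrangements in all. If Kai and Omar are adjacent, merging them into one block gives 2·(7)! = 10080 arrangements.
Complementary counting: 40320 − 10080 = 30240.

30240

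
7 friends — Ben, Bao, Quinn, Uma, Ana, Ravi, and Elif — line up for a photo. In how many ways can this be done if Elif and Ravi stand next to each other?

1440

Treat {Elif, Ravi} as a single unit. There are 6 units to order, and the pair itself can be ordered 2 ways.
So the count is 2·(6)! = 1440.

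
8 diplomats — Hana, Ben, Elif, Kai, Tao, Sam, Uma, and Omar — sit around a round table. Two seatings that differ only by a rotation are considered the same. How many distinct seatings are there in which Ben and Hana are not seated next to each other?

All circular seatings of 8 people number (7)! = 5040.
Seatings with Ben beside Hana: treat them as a block with 2 internal orders, giving 2 × (6)! = 1440.
Subtracting, 5040 − 1440 = 3600.

3600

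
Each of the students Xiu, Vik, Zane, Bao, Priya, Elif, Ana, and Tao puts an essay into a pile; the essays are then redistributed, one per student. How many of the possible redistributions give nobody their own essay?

This is the derangement count D_8: permutations of 8 items with no fixed point.
By inclusion–exclusion this is Σ_{j=0}^{8} (−1)^j C(8,j)·(8−j)!.
Computing: 40320 − 40320 + 20160 − 6720 + 1680 − 336 + 56 − 8 + 1 = 14833.

14833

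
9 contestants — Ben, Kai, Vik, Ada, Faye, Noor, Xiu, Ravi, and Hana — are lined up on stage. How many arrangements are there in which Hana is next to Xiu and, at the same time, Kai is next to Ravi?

Treat {Hana,Xiu} as one block (2 orders) and {Kai,Ravi} as another (2 orders).
That leaves 7 units to arrange: 2 × 2 × 7! = 4 × 5040 = 20160.

20160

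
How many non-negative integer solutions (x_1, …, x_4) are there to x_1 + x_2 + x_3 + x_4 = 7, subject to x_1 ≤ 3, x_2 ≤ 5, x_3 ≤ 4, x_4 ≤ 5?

Ignoring the caps, the number of non-negative solutions to x_1+…+x_4 = 7 is C(10,3) = 120.
Subtract solutions that violate a single cap (substitute x_i' = x_i − (cap_i+1)): x_1 ≥ 4 gives C(6,3) = 20; x_2 ≥ 6 gives C(4,3) = 4; x_3 ≥ 5 gives C(5,3) = 10; x_4 ≥ 6 gives C(4,3) = 4. Together 38.
No two caps can be exceeded simultaneously, so the pair terms are all 0.
By inclusion–exclusion the count is 120 − 38 + 0 = 82.

82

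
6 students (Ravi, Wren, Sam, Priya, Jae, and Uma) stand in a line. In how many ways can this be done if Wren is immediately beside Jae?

Glue Wren and Jae into one block (2 internal orders), leaving 5 units to arrange in a row.
So the count is 2·(5)! = 240.

240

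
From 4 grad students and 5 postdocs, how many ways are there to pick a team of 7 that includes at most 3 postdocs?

Split by how many postdocs are chosen (0 through 3).
Sum: C(5,0)·C(4,7) + C(5,1)·C(4,6) + C(5,2)·C(4,5) + C(5,3)·C(4,4) = 0 + 0 + 0 + 10 = 10.

10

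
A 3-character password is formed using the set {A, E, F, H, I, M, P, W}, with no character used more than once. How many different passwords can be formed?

336

With no repetition, fill the 3 characters in order: 8 choices, then 7, down to 6.
That product is 8 × 7 × 6 = 336.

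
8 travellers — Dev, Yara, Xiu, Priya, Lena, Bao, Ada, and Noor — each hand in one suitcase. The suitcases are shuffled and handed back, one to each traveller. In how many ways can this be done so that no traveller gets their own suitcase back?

This is the derangement count D_8: permutations of 8 items with no fixed point.
By inclusion–exclusion this is Σ_{j=0}^{8} (−1)^j C(8,j)·(8−j)!.
Computing: 40320 − 40320 + 20160 − 6720 + 1680 − 336 + 56 − 8 + 1 = 14833.

14833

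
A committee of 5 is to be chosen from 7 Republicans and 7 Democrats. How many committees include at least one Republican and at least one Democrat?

With no constraint there are C(14,5) = 2002 possible selections.
Subtract selections that omit an entire group: no Republicans → C(7,5) = 21; no Democrats → C(7,5) = 21.
Both groups omitted at once is impossible, so 2002 − 42 = 1960.

1960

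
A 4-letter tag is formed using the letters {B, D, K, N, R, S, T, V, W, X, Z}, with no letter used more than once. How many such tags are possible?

This is a permutation of 4 out of 11: P(11,4) = 11!/7!.
That product is 11 × 10 × 9 × 8 = 7920.

7920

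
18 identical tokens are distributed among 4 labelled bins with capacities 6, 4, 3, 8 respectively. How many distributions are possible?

20

Without the upper bounds there are C(21,3) = 1330 ways to split 18 among 4 bins.
Subtract solutions that violate a single cap (substitute x_i' = x_i − (cap_i+1)): x_1 ≥ 7 gives C(14,3) = 364; x_2 ≥ 5 gives C(16,3) = 560; x_3 ≥ 4 gives C(17,3) = 680; x_4 ≥ 9 gives C(12,3) = 220. Together 1824.
Add back pairs where two caps are both exceeded: 84 + 120 + 10 + 220 + 35 + 56 = 525.
Subtract triples: 10 + 0 + 0 + 1 = 11.
By inclusion–exclusion the count is 1330 − 1824 + 525 − 11 = 20.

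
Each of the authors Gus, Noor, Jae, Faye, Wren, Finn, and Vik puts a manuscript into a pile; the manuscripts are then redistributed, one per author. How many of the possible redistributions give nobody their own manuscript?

1854

This is the derangement count D_7: permutations of 7 items with no fixed point.
By inclusion–exclusion this is Σ_{j=0}^{7} (−1)^j C(7,j)·(7−j)!.
Computing: 5040 − 5040 + 2520 − 840 + 210 − 42 + 7 − 1 = 1854.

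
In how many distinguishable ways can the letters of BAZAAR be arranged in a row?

BAZAAR has 6 letters with A appearing 3 times.
So there are 6! / (3!) = 120 distinguishable arrangements.

120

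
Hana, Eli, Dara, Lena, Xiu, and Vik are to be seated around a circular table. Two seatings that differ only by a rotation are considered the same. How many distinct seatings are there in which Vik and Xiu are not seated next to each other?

Without the restriction there are (5)! = 120 seatings.
Those with Vik next to Xiu: fuse the pair into one unit and seat 5 units around a circle — 2·(4)! = 48.
Subtracting, 120 − 48 = 72.

72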